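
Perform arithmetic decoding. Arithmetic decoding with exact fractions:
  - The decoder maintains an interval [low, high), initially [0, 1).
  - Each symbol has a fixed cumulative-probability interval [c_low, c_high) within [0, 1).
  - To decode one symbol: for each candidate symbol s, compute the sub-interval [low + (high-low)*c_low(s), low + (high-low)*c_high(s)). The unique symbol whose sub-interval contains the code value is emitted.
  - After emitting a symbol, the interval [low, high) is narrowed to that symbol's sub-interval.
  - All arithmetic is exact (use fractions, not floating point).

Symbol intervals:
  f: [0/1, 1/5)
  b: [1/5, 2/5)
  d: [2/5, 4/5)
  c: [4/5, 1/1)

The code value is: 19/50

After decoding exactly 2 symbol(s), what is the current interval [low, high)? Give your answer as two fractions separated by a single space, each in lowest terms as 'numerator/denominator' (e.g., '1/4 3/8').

Answer: 9/25 2/5

Derivation:
Step 1: interval [0/1, 1/1), width = 1/1 - 0/1 = 1/1
  'f': [0/1 + 1/1*0/1, 0/1 + 1/1*1/5) = [0/1, 1/5)
  'b': [0/1 + 1/1*1/5, 0/1 + 1/1*2/5) = [1/5, 2/5) <- contains code 19/50
  'd': [0/1 + 1/1*2/5, 0/1 + 1/1*4/5) = [2/5, 4/5)
  'c': [0/1 + 1/1*4/5, 0/1 + 1/1*1/1) = [4/5, 1/1)
  emit 'b', narrow to [1/5, 2/5)
Step 2: interval [1/5, 2/5), width = 2/5 - 1/5 = 1/5
  'f': [1/5 + 1/5*0/1, 1/5 + 1/5*1/5) = [1/5, 6/25)
  'b': [1/5 + 1/5*1/5, 1/5 + 1/5*2/5) = [6/25, 7/25)
  'd': [1/5 + 1/5*2/5, 1/5 + 1/5*4/5) = [7/25, 9/25)
  'c': [1/5 + 1/5*4/5, 1/5 + 1/5*1/1) = [9/25, 2/5) <- contains code 19/50
  emit 'c', narrow to [9/25, 2/5)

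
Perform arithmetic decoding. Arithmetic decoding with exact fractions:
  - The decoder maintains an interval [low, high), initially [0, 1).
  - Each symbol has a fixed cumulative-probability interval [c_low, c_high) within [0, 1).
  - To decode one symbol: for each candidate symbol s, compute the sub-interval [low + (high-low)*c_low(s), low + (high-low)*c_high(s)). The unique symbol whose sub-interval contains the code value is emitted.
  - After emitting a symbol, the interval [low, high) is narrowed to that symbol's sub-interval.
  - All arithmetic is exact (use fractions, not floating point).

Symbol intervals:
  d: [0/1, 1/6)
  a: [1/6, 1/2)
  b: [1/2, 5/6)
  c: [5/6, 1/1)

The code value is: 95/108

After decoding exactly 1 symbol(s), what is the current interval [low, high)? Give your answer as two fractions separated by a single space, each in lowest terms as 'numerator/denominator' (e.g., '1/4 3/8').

Answer: 5/6 1/1

Derivation:
Step 1: interval [0/1, 1/1), width = 1/1 - 0/1 = 1/1
  'd': [0/1 + 1/1*0/1, 0/1 + 1/1*1/6) = [0/1, 1/6)
  'a': [0/1 + 1/1*1/6, 0/1 + 1/1*1/2) = [1/6, 1/2)
  'b': [0/1 + 1/1*1/2, 0/1 + 1/1*5/6) = [1/2, 5/6)
  'c': [0/1 + 1/1*5/6, 0/1 + 1/1*1/1) = [5/6, 1/1) <- contains code 95/108
  emit 'c', narrow to [5/6, 1/1)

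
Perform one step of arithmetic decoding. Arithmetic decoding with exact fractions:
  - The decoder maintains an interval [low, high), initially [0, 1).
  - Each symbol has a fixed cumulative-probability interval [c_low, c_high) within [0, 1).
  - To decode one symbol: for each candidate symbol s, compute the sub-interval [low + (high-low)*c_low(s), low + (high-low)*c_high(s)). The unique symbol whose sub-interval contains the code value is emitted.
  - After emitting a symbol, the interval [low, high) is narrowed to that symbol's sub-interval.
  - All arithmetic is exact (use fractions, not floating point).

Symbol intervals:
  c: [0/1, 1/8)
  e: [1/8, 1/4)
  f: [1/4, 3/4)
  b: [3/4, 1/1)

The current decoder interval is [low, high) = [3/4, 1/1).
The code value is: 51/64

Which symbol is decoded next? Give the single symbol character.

Interval width = high − low = 1/1 − 3/4 = 1/4
Scaled code = (code − low) / width = (51/64 − 3/4) / 1/4 = 3/16
  c: [0/1, 1/8) 
  e: [1/8, 1/4) ← scaled code falls here ✓
  f: [1/4, 3/4) 
  b: [3/4, 1/1) 

Answer: e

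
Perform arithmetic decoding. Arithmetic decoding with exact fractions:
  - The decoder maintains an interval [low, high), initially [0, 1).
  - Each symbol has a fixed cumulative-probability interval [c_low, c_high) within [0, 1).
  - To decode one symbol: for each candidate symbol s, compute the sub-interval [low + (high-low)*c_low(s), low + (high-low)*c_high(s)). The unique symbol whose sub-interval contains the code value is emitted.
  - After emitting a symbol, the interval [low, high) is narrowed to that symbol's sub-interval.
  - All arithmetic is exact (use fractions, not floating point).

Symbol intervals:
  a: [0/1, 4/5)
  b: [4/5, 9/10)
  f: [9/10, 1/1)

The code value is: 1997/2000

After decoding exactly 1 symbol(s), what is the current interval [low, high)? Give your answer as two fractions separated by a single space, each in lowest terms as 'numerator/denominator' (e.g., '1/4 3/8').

Step 1: interval [0/1, 1/1), width = 1/1 - 0/1 = 1/1
  'a': [0/1 + 1/1*0/1, 0/1 + 1/1*4/5) = [0/1, 4/5)
  'b': [0/1 + 1/1*4/5, 0/1 + 1/1*9/10) = [4/5, 9/10)
  'f': [0/1 + 1/1*9/10, 0/1 + 1/1*1/1) = [9/10, 1/1) <- contains code 1997/2000
  emit 'f', narrow to [9/10, 1/1)

Answer: 9/10 1/1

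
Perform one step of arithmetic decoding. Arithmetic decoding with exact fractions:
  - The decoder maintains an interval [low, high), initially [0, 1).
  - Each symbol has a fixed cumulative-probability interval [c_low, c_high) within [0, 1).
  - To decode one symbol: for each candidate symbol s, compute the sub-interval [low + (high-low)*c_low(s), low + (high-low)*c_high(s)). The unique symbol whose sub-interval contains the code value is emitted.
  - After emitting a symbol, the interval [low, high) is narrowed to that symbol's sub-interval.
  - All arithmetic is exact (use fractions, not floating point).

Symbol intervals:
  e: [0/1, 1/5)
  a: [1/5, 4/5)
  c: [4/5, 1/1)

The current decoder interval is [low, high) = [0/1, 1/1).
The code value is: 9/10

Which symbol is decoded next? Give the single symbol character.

Interval width = high − low = 1/1 − 0/1 = 1/1
Scaled code = (code − low) / width = (9/10 − 0/1) / 1/1 = 9/10
  e: [0/1, 1/5) 
  a: [1/5, 4/5) 
  c: [4/5, 1/1) ← scaled code falls here ✓

Answer: c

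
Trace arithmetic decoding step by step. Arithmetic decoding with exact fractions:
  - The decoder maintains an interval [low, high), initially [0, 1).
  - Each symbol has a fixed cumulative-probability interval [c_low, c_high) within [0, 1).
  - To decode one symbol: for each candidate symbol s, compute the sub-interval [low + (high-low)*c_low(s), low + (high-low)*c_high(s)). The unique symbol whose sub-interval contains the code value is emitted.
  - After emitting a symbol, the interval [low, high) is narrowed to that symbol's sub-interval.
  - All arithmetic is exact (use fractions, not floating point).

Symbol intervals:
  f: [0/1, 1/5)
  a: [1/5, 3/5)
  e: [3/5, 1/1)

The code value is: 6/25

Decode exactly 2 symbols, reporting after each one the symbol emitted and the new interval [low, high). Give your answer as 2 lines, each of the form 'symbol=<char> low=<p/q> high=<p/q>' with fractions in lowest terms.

Answer: symbol=a low=1/5 high=3/5
symbol=f low=1/5 high=7/25

Derivation:
Step 1: interval [0/1, 1/1), width = 1/1 - 0/1 = 1/1
  'f': [0/1 + 1/1*0/1, 0/1 + 1/1*1/5) = [0/1, 1/5)
  'a': [0/1 + 1/1*1/5, 0/1 + 1/1*3/5) = [1/5, 3/5) <- contains code 6/25
  'e': [0/1 + 1/1*3/5, 0/1 + 1/1*1/1) = [3/5, 1/1)
  emit 'a', narrow to [1/5, 3/5)
Step 2: interval [1/5, 3/5), width = 3/5 - 1/5 = 2/5
  'f': [1/5 + 2/5*0/1, 1/5 + 2/5*1/5) = [1/5, 7/25) <- contains code 6/25
  'a': [1/5 + 2/5*1/5, 1/5 + 2/5*3/5) = [7/25, 11/25)
  'e': [1/5 + 2/5*3/5, 1/5 + 2/5*1/1) = [11/25, 3/5)
  emit 'f', narrow to [1/5, 7/25)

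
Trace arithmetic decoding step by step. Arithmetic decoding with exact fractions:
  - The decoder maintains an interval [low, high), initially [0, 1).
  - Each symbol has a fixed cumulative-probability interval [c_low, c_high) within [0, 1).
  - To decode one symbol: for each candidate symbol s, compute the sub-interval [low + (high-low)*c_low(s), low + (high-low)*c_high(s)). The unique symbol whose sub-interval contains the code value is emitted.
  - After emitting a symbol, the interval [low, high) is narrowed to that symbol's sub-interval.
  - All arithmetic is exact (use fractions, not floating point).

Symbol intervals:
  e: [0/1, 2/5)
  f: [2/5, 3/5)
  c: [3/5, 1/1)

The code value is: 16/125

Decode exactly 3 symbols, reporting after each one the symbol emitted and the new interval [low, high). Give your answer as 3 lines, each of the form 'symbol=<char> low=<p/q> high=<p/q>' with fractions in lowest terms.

Step 1: interval [0/1, 1/1), width = 1/1 - 0/1 = 1/1
  'e': [0/1 + 1/1*0/1, 0/1 + 1/1*2/5) = [0/1, 2/5) <- contains code 16/125
  'f': [0/1 + 1/1*2/5, 0/1 + 1/1*3/5) = [2/5, 3/5)
  'c': [0/1 + 1/1*3/5, 0/1 + 1/1*1/1) = [3/5, 1/1)
  emit 'e', narrow to [0/1, 2/5)
Step 2: interval [0/1, 2/5), width = 2/5 - 0/1 = 2/5
  'e': [0/1 + 2/5*0/1, 0/1 + 2/5*2/5) = [0/1, 4/25) <- contains code 16/125
  'f': [0/1 + 2/5*2/5, 0/1 + 2/5*3/5) = [4/25, 6/25)
  'c': [0/1 + 2/5*3/5, 0/1 + 2/5*1/1) = [6/25, 2/5)
  emit 'e', narrow to [0/1, 4/25)
Step 3: interval [0/1, 4/25), width = 4/25 - 0/1 = 4/25
  'e': [0/1 + 4/25*0/1, 0/1 + 4/25*2/5) = [0/1, 8/125)
  'f': [0/1 + 4/25*2/5, 0/1 + 4/25*3/5) = [8/125, 12/125)
  'c': [0/1 + 4/25*3/5, 0/1 + 4/25*1/1) = [12/125, 4/25) <- contains code 16/125
  emit 'c', narrow to [12/125, 4/25)

Answer: symbol=e low=0/1 high=2/5
symbol=e low=0/1 high=4/25
symbol=c low=12/125 high=4/25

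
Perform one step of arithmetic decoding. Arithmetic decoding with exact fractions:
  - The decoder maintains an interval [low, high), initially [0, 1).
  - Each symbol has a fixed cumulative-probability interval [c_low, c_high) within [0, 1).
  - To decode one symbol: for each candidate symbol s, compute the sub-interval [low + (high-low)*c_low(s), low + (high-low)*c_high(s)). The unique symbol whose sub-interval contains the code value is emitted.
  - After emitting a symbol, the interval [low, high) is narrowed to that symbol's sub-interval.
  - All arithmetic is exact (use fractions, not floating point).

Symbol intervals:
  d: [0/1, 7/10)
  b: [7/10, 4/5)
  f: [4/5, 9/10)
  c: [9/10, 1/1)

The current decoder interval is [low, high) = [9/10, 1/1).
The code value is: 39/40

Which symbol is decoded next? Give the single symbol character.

Answer: b

Derivation:
Interval width = high − low = 1/1 − 9/10 = 1/10
Scaled code = (code − low) / width = (39/40 − 9/10) / 1/10 = 3/4
  d: [0/1, 7/10) 
  b: [7/10, 4/5) ← scaled code falls here ✓
  f: [4/5, 9/10) 
  c: [9/10, 1/1) 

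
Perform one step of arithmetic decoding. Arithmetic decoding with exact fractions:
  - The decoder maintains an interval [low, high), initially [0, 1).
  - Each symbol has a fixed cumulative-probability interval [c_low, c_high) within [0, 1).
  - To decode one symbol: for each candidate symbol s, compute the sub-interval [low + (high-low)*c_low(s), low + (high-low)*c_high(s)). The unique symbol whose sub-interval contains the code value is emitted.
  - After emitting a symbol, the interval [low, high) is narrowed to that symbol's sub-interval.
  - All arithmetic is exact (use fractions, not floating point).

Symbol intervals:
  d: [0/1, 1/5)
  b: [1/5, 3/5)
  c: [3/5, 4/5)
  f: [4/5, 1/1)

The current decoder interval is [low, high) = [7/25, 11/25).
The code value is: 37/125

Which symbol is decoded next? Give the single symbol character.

Answer: d

Derivation:
Interval width = high − low = 11/25 − 7/25 = 4/25
Scaled code = (code − low) / width = (37/125 − 7/25) / 4/25 = 1/10
  d: [0/1, 1/5) ← scaled code falls here ✓
  b: [1/5, 3/5) 
  c: [3/5, 4/5) 
  f: [4/5, 1/1) 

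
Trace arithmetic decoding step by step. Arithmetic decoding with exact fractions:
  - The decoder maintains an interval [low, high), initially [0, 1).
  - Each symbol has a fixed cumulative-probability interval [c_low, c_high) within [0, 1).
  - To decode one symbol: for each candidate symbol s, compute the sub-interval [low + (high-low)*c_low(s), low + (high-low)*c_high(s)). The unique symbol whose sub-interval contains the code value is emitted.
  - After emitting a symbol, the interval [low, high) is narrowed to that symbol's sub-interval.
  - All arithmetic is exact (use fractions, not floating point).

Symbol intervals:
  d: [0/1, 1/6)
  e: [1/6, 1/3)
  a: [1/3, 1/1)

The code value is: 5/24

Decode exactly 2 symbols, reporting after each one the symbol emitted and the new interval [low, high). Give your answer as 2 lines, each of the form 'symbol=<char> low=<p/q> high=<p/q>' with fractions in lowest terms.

Answer: symbol=e low=1/6 high=1/3
symbol=e low=7/36 high=2/9

Derivation:
Step 1: interval [0/1, 1/1), width = 1/1 - 0/1 = 1/1
  'd': [0/1 + 1/1*0/1, 0/1 + 1/1*1/6) = [0/1, 1/6)
  'e': [0/1 + 1/1*1/6, 0/1 + 1/1*1/3) = [1/6, 1/3) <- contains code 5/24
  'a': [0/1 + 1/1*1/3, 0/1 + 1/1*1/1) = [1/3, 1/1)
  emit 'e', narrow to [1/6, 1/3)
Step 2: interval [1/6, 1/3), width = 1/3 - 1/6 = 1/6
  'd': [1/6 + 1/6*0/1, 1/6 + 1/6*1/6) = [1/6, 7/36)
  'e': [1/6 + 1/6*1/6, 1/6 + 1/6*1/3) = [7/36, 2/9) <- contains code 5/24
  'a': [1/6 + 1/6*1/3, 1/6 + 1/6*1/1) = [2/9, 1/3)
  emit 'e', narrow to [7/36, 2/9)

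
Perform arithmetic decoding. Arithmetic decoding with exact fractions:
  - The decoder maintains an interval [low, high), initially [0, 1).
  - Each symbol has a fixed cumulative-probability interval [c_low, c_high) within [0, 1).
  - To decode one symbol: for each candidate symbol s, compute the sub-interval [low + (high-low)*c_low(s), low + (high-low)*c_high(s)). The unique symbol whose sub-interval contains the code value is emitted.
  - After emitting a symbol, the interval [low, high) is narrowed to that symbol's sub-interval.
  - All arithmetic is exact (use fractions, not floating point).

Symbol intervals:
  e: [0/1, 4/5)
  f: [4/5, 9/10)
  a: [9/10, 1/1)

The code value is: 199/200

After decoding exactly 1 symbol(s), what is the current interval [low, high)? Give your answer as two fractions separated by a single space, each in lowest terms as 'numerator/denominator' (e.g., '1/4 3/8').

Answer: 9/10 1/1

Derivation:
Step 1: interval [0/1, 1/1), width = 1/1 - 0/1 = 1/1
  'e': [0/1 + 1/1*0/1, 0/1 + 1/1*4/5) = [0/1, 4/5)
  'f': [0/1 + 1/1*4/5, 0/1 + 1/1*9/10) = [4/5, 9/10)
  'a': [0/1 + 1/1*9/10, 0/1 + 1/1*1/1) = [9/10, 1/1) <- contains code 199/200
  emit 'a', narrow to [9/10, 1/1)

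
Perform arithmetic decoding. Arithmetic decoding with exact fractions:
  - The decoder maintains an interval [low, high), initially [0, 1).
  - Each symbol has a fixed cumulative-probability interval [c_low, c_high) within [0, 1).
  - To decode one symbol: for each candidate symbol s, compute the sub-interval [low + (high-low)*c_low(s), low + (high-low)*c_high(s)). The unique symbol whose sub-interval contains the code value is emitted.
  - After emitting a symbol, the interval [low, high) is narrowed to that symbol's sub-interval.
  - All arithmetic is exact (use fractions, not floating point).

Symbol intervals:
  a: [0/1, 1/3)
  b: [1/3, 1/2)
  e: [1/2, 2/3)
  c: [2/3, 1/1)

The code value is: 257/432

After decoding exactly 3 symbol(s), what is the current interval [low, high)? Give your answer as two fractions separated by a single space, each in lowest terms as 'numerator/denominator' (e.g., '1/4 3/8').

Step 1: interval [0/1, 1/1), width = 1/1 - 0/1 = 1/1
  'a': [0/1 + 1/1*0/1, 0/1 + 1/1*1/3) = [0/1, 1/3)
  'b': [0/1 + 1/1*1/3, 0/1 + 1/1*1/2) = [1/3, 1/2)
  'e': [0/1 + 1/1*1/2, 0/1 + 1/1*2/3) = [1/2, 2/3) <- contains code 257/432
  'c': [0/1 + 1/1*2/3, 0/1 + 1/1*1/1) = [2/3, 1/1)
  emit 'e', narrow to [1/2, 2/3)
Step 2: interval [1/2, 2/3), width = 2/3 - 1/2 = 1/6
  'a': [1/2 + 1/6*0/1, 1/2 + 1/6*1/3) = [1/2, 5/9)
  'b': [1/2 + 1/6*1/3, 1/2 + 1/6*1/2) = [5/9, 7/12)
  'e': [1/2 + 1/6*1/2, 1/2 + 1/6*2/3) = [7/12, 11/18) <- contains code 257/432
  'c': [1/2 + 1/6*2/3, 1/2 + 1/6*1/1) = [11/18, 2/3)
  emit 'e', narrow to [7/12, 11/18)
Step 3: interval [7/12, 11/18), width = 11/18 - 7/12 = 1/36
  'a': [7/12 + 1/36*0/1, 7/12 + 1/36*1/3) = [7/12, 16/27)
  'b': [7/12 + 1/36*1/3, 7/12 + 1/36*1/2) = [16/27, 43/72) <- contains code 257/432
  'e': [7/12 + 1/36*1/2, 7/12 + 1/36*2/3) = [43/72, 65/108)
  'c': [7/12 + 1/36*2/3, 7/12 + 1/36*1/1) = [65/108, 11/18)
  emit 'b', narrow to [16/27, 43/72)

Answer: 16/27 43/72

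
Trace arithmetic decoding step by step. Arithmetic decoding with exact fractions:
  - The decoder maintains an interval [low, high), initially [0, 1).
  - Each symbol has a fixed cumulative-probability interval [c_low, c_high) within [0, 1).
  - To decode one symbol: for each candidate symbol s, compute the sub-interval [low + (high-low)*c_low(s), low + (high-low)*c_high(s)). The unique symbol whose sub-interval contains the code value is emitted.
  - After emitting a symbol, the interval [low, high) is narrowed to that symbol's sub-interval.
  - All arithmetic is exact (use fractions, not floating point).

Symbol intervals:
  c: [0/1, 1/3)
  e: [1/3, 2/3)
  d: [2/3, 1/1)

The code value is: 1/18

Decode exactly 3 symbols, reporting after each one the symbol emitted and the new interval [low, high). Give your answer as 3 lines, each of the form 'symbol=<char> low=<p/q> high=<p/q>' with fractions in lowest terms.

Answer: symbol=c low=0/1 high=1/3
symbol=c low=0/1 high=1/9
symbol=e low=1/27 high=2/27

Derivation:
Step 1: interval [0/1, 1/1), width = 1/1 - 0/1 = 1/1
  'c': [0/1 + 1/1*0/1, 0/1 + 1/1*1/3) = [0/1, 1/3) <- contains code 1/18
  'e': [0/1 + 1/1*1/3, 0/1 + 1/1*2/3) = [1/3, 2/3)
  'd': [0/1 + 1/1*2/3, 0/1 + 1/1*1/1) = [2/3, 1/1)
  emit 'c', narrow to [0/1, 1/3)
Step 2: interval [0/1, 1/3), width = 1/3 - 0/1 = 1/3
  'c': [0/1 + 1/3*0/1, 0/1 + 1/3*1/3) = [0/1, 1/9) <- contains code 1/18
  'e': [0/1 + 1/3*1/3, 0/1 + 1/3*2/3) = [1/9, 2/9)
  'd': [0/1 + 1/3*2/3, 0/1 + 1/3*1/1) = [2/9, 1/3)
  emit 'c', narrow to [0/1, 1/9)
Step 3: interval [0/1, 1/9), width = 1/9 - 0/1 = 1/9
  'c': [0/1 + 1/9*0/1, 0/1 + 1/9*1/3) = [0/1, 1/27)
  'e': [0/1 + 1/9*1/3, 0/1 + 1/9*2/3) = [1/27, 2/27) <- contains code 1/18
  'd': [0/1 + 1/9*2/3, 0/1 + 1/9*1/1) = [2/27, 1/9)
  emit 'e', narrow to [1/27, 2/27)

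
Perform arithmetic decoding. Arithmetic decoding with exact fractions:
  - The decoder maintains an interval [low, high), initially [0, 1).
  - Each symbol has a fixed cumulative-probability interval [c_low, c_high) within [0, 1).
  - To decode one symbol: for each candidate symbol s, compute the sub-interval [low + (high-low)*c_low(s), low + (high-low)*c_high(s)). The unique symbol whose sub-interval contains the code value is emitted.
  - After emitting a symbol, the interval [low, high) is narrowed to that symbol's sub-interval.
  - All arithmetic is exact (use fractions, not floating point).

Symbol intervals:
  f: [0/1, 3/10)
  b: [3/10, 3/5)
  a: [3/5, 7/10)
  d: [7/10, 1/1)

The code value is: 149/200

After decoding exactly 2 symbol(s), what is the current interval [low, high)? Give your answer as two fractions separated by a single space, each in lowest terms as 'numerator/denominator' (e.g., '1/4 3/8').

Step 1: interval [0/1, 1/1), width = 1/1 - 0/1 = 1/1
  'f': [0/1 + 1/1*0/1, 0/1 + 1/1*3/10) = [0/1, 3/10)
  'b': [0/1 + 1/1*3/10, 0/1 + 1/1*3/5) = [3/10, 3/5)
  'a': [0/1 + 1/1*3/5, 0/1 + 1/1*7/10) = [3/5, 7/10)
  'd': [0/1 + 1/1*7/10, 0/1 + 1/1*1/1) = [7/10, 1/1) <- contains code 149/200
  emit 'd', narrow to [7/10, 1/1)
Step 2: interval [7/10, 1/1), width = 1/1 - 7/10 = 3/10
  'f': [7/10 + 3/10*0/1, 7/10 + 3/10*3/10) = [7/10, 79/100) <- contains code 149/200
  'b': [7/10 + 3/10*3/10, 7/10 + 3/10*3/5) = [79/100, 22/25)
  'a': [7/10 + 3/10*3/5, 7/10 + 3/10*7/10) = [22/25, 91/100)
  'd': [7/10 + 3/10*7/10, 7/10 + 3/10*1/1) = [91/100, 1/1)
  emit 'f', narrow to [7/10, 79/100)

Answer: 7/10 79/100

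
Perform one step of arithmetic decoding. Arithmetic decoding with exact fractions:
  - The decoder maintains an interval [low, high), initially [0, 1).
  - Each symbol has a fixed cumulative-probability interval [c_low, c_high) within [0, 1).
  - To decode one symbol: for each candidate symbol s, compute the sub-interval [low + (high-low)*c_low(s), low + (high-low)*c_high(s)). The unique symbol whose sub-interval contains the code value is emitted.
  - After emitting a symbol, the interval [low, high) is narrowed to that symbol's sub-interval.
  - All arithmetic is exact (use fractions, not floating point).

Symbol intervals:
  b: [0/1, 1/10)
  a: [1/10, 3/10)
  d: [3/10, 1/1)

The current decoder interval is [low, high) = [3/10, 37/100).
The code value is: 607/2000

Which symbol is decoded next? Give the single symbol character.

Interval width = high − low = 37/100 − 3/10 = 7/100
Scaled code = (code − low) / width = (607/2000 − 3/10) / 7/100 = 1/20
  b: [0/1, 1/10) ← scaled code falls here ✓
  a: [1/10, 3/10) 
  d: [3/10, 1/1) 

Answer: b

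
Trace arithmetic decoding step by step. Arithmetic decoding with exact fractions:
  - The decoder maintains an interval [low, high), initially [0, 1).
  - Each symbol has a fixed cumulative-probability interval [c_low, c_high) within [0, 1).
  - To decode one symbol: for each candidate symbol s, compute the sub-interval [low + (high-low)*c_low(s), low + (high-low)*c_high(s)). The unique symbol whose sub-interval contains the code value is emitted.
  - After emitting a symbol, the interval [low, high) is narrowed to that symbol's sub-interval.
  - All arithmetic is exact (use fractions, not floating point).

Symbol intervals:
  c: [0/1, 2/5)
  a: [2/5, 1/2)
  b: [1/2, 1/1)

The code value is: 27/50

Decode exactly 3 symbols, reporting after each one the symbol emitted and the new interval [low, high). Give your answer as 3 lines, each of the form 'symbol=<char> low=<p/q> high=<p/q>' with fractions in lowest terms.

Answer: symbol=b low=1/2 high=1/1
symbol=c low=1/2 high=7/10
symbol=c low=1/2 high=29/50

Derivation:
Step 1: interval [0/1, 1/1), width = 1/1 - 0/1 = 1/1
  'c': [0/1 + 1/1*0/1, 0/1 + 1/1*2/5) = [0/1, 2/5)
  'a': [0/1 + 1/1*2/5, 0/1 + 1/1*1/2) = [2/5, 1/2)
  'b': [0/1 + 1/1*1/2, 0/1 + 1/1*1/1) = [1/2, 1/1) <- contains code 27/50
  emit 'b', narrow to [1/2, 1/1)
Step 2: interval [1/2, 1/1), width = 1/1 - 1/2 = 1/2
  'c': [1/2 + 1/2*0/1, 1/2 + 1/2*2/5) = [1/2, 7/10) <- contains code 27/50
  'a': [1/2 + 1/2*2/5, 1/2 + 1/2*1/2) = [7/10, 3/4)
  'b': [1/2 + 1/2*1/2, 1/2 + 1/2*1/1) = [3/4, 1/1)
  emit 'c', narrow to [1/2, 7/10)
Step 3: interval [1/2, 7/10), width = 7/10 - 1/2 = 1/5
  'c': [1/2 + 1/5*0/1, 1/2 + 1/5*2/5) = [1/2, 29/50) <- contains code 27/50
  'a': [1/2 + 1/5*2/5, 1/2 + 1/5*1/2) = [29/50, 3/5)
  'b': [1/2 + 1/5*1/2, 1/2 + 1/5*1/1) = [3/5, 7/10)
  emit 'c', narrow to [1/2, 29/50)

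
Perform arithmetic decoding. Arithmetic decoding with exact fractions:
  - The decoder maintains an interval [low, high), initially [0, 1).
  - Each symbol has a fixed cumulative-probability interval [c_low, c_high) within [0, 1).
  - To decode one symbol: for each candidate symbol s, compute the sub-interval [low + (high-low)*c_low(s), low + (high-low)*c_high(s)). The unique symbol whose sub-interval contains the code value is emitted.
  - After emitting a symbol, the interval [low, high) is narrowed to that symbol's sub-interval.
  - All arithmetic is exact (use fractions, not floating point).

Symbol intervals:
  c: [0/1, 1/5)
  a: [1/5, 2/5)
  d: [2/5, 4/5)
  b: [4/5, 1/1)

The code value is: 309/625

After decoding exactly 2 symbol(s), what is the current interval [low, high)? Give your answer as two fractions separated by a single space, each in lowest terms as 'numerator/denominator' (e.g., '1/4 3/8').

Answer: 12/25 14/25

Derivation:
Step 1: interval [0/1, 1/1), width = 1/1 - 0/1 = 1/1
  'c': [0/1 + 1/1*0/1, 0/1 + 1/1*1/5) = [0/1, 1/5)
  'a': [0/1 + 1/1*1/5, 0/1 + 1/1*2/5) = [1/5, 2/5)
  'd': [0/1 + 1/1*2/5, 0/1 + 1/1*4/5) = [2/5, 4/5) <- contains code 309/625
  'b': [0/1 + 1/1*4/5, 0/1 + 1/1*1/1) = [4/5, 1/1)
  emit 'd', narrow to [2/5, 4/5)
Step 2: interval [2/5, 4/5), width = 4/5 - 2/5 = 2/5
  'c': [2/5 + 2/5*0/1, 2/5 + 2/5*1/5) = [2/5, 12/25)
  'a': [2/5 + 2/5*1/5, 2/5 + 2/5*2/5) = [12/25, 14/25) <- contains code 309/625
  'd': [2/5 + 2/5*2/5, 2/5 + 2/5*4/5) = [14/25, 18/25)
  'b': [2/5 + 2/5*4/5, 2/5 + 2/5*1/1) = [18/25, 4/5)
  emit 'a', narrow to [12/25, 14/25)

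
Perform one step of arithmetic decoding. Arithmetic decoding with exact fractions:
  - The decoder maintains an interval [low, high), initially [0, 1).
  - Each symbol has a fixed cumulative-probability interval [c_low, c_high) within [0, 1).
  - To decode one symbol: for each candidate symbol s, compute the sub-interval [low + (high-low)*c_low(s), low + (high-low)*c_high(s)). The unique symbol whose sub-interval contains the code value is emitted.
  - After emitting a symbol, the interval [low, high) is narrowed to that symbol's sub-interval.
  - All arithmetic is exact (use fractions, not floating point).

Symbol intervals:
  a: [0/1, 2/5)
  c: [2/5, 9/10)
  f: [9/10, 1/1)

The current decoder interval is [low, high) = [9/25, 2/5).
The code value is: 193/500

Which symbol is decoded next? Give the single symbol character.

Answer: c

Derivation:
Interval width = high − low = 2/5 − 9/25 = 1/25
Scaled code = (code − low) / width = (193/500 − 9/25) / 1/25 = 13/20
  a: [0/1, 2/5) 
  c: [2/5, 9/10) ← scaled code falls here ✓
  f: [9/10, 1/1) 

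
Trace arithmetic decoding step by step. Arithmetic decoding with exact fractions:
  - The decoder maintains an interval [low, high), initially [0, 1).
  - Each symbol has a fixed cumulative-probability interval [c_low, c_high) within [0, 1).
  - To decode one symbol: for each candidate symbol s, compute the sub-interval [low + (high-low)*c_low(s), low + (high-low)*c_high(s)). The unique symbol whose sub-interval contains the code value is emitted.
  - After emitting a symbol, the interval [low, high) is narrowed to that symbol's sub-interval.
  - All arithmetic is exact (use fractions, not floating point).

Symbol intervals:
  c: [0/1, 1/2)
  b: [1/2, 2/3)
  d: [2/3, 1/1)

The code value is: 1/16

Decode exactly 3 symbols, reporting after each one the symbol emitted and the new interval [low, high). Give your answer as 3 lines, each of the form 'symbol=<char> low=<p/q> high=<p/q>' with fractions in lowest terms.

Step 1: interval [0/1, 1/1), width = 1/1 - 0/1 = 1/1
  'c': [0/1 + 1/1*0/1, 0/1 + 1/1*1/2) = [0/1, 1/2) <- contains code 1/16
  'b': [0/1 + 1/1*1/2, 0/1 + 1/1*2/3) = [1/2, 2/3)
  'd': [0/1 + 1/1*2/3, 0/1 + 1/1*1/1) = [2/3, 1/1)
  emit 'c', narrow to [0/1, 1/2)
Step 2: interval [0/1, 1/2), width = 1/2 - 0/1 = 1/2
  'c': [0/1 + 1/2*0/1, 0/1 + 1/2*1/2) = [0/1, 1/4) <- contains code 1/16
  'b': [0/1 + 1/2*1/2, 0/1 + 1/2*2/3) = [1/4, 1/3)
  'd': [0/1 + 1/2*2/3, 0/1 + 1/2*1/1) = [1/3, 1/2)
  emit 'c', narrow to [0/1, 1/4)
Step 3: interval [0/1, 1/4), width = 1/4 - 0/1 = 1/4
  'c': [0/1 + 1/4*0/1, 0/1 + 1/4*1/2) = [0/1, 1/8) <- contains code 1/16
  'b': [0/1 + 1/4*1/2, 0/1 + 1/4*2/3) = [1/8, 1/6)
  'd': [0/1 + 1/4*2/3, 0/1 + 1/4*1/1) = [1/6, 1/4)
  emit 'c', narrow to [0/1, 1/8)

Answer: symbol=c low=0/1 high=1/2
symbol=c low=0/1 high=1/4
symbol=c low=0/1 high=1/8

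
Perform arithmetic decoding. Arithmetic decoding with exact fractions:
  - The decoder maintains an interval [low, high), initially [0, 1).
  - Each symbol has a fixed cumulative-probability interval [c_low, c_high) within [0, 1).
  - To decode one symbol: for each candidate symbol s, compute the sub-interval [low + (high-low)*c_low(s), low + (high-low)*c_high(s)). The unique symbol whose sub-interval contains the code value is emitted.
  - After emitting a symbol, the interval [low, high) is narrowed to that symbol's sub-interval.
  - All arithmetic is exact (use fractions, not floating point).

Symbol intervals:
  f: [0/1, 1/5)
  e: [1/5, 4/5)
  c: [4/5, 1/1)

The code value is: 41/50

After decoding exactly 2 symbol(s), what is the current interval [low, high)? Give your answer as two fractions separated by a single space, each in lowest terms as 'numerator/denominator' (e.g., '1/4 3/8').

Step 1: interval [0/1, 1/1), width = 1/1 - 0/1 = 1/1
  'f': [0/1 + 1/1*0/1, 0/1 + 1/1*1/5) = [0/1, 1/5)
  'e': [0/1 + 1/1*1/5, 0/1 + 1/1*4/5) = [1/5, 4/5)
  'c': [0/1 + 1/1*4/5, 0/1 + 1/1*1/1) = [4/5, 1/1) <- contains code 41/50
  emit 'c', narrow to [4/5, 1/1)
Step 2: interval [4/5, 1/1), width = 1/1 - 4/5 = 1/5
  'f': [4/5 + 1/5*0/1, 4/5 + 1/5*1/5) = [4/5, 21/25) <- contains code 41/50
  'e': [4/5 + 1/5*1/5, 4/5 + 1/5*4/5) = [21/25, 24/25)
  'c': [4/5 + 1/5*4/5, 4/5 + 1/5*1/1) = [24/25, 1/1)
  emit 'f', narrow to [4/5, 21/25)

Answer: 4/5 21/25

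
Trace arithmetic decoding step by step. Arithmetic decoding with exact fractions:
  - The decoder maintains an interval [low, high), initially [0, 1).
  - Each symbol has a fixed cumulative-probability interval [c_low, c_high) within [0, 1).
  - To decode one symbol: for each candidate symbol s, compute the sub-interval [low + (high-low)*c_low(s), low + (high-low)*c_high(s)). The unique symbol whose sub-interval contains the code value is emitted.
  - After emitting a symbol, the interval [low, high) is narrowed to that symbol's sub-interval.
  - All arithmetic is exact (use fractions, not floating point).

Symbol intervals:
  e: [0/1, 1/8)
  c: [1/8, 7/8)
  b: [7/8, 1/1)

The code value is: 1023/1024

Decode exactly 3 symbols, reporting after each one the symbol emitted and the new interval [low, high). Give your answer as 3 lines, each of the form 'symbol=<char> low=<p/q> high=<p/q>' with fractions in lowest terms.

Step 1: interval [0/1, 1/1), width = 1/1 - 0/1 = 1/1
  'e': [0/1 + 1/1*0/1, 0/1 + 1/1*1/8) = [0/1, 1/8)
  'c': [0/1 + 1/1*1/8, 0/1 + 1/1*7/8) = [1/8, 7/8)
  'b': [0/1 + 1/1*7/8, 0/1 + 1/1*1/1) = [7/8, 1/1) <- contains code 1023/1024
  emit 'b', narrow to [7/8, 1/1)
Step 2: interval [7/8, 1/1), width = 1/1 - 7/8 = 1/8
  'e': [7/8 + 1/8*0/1, 7/8 + 1/8*1/8) = [7/8, 57/64)
  'c': [7/8 + 1/8*1/8, 7/8 + 1/8*7/8) = [57/64, 63/64)
  'b': [7/8 + 1/8*7/8, 7/8 + 1/8*1/1) = [63/64, 1/1) <- contains code 1023/1024
  emit 'b', narrow to [63/64, 1/1)
Step 3: interval [63/64, 1/1), width = 1/1 - 63/64 = 1/64
  'e': [63/64 + 1/64*0/1, 63/64 + 1/64*1/8) = [63/64, 505/512)
  'c': [63/64 + 1/64*1/8, 63/64 + 1/64*7/8) = [505/512, 511/512)
  'b': [63/64 + 1/64*7/8, 63/64 + 1/64*1/1) = [511/512, 1/1) <- contains code 1023/1024
  emit 'b', narrow to [511/512, 1/1)

Answer: symbol=b low=7/8 high=1/1
symbol=b low=63/64 high=1/1
symbol=b low=511/512 high=1/1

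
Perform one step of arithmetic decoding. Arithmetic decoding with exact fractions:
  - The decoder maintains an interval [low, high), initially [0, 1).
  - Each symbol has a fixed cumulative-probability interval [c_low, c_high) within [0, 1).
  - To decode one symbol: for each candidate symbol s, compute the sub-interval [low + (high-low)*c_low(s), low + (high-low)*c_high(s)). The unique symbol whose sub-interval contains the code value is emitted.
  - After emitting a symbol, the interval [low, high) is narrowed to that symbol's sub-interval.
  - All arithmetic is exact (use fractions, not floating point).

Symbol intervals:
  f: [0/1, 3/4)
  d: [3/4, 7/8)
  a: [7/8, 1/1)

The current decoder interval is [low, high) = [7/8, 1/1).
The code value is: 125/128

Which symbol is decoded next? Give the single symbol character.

Interval width = high − low = 1/1 − 7/8 = 1/8
Scaled code = (code − low) / width = (125/128 − 7/8) / 1/8 = 13/16
  f: [0/1, 3/4) 
  d: [3/4, 7/8) ← scaled code falls here ✓
  a: [7/8, 1/1) 

Answer: d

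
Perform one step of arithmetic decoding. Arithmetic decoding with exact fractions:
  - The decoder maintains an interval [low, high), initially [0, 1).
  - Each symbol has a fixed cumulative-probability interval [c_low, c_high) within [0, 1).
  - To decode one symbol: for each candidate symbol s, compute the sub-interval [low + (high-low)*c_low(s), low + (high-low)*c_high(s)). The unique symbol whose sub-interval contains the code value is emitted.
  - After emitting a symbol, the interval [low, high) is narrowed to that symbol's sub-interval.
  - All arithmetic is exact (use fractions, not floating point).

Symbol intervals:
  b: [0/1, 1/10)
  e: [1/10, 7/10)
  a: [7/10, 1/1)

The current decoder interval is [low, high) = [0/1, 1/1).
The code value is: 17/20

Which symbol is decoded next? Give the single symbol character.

Interval width = high − low = 1/1 − 0/1 = 1/1
Scaled code = (code − low) / width = (17/20 − 0/1) / 1/1 = 17/20
  b: [0/1, 1/10) 
  e: [1/10, 7/10) 
  a: [7/10, 1/1) ← scaled code falls here ✓

Answer: a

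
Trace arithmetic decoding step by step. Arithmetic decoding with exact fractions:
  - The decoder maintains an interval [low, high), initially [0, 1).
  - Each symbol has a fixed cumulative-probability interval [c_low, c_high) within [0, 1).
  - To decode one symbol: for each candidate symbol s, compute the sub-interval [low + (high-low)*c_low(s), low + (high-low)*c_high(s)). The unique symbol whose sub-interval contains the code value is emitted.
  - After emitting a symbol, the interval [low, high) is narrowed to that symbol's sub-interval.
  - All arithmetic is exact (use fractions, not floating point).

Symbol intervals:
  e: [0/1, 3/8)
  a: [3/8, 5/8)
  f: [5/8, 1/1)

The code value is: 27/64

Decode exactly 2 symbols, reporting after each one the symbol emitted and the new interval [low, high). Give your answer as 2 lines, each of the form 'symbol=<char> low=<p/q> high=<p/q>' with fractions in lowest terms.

Answer: symbol=a low=3/8 high=5/8
symbol=e low=3/8 high=15/32

Derivation:
Step 1: interval [0/1, 1/1), width = 1/1 - 0/1 = 1/1
  'e': [0/1 + 1/1*0/1, 0/1 + 1/1*3/8) = [0/1, 3/8)
  'a': [0/1 + 1/1*3/8, 0/1 + 1/1*5/8) = [3/8, 5/8) <- contains code 27/64
  'f': [0/1 + 1/1*5/8, 0/1 + 1/1*1/1) = [5/8, 1/1)
  emit 'a', narrow to [3/8, 5/8)
Step 2: interval [3/8, 5/8), width = 5/8 - 3/8 = 1/4
  'e': [3/8 + 1/4*0/1, 3/8 + 1/4*3/8) = [3/8, 15/32) <- contains code 27/64
  'a': [3/8 + 1/4*3/8, 3/8 + 1/4*5/8) = [15/32, 17/32)
  'f': [3/8 + 1/4*5/8, 3/8 + 1/4*1/1) = [17/32, 5/8)
  emit 'e', narrow to [3/8, 15/32)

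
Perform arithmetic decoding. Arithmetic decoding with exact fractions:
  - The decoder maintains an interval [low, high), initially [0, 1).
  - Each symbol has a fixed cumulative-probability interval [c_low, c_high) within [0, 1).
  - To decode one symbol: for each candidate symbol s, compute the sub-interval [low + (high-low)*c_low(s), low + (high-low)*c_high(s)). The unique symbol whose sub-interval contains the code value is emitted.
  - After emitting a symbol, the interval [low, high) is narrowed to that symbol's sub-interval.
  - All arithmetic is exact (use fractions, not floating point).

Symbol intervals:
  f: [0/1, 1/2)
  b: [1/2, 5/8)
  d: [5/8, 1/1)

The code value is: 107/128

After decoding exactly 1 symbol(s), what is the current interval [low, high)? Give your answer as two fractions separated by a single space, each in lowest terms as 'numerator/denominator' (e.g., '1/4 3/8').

Step 1: interval [0/1, 1/1), width = 1/1 - 0/1 = 1/1
  'f': [0/1 + 1/1*0/1, 0/1 + 1/1*1/2) = [0/1, 1/2)
  'b': [0/1 + 1/1*1/2, 0/1 + 1/1*5/8) = [1/2, 5/8)
  'd': [0/1 + 1/1*5/8, 0/1 + 1/1*1/1) = [5/8, 1/1) <- contains code 107/128
  emit 'd', narrow to [5/8, 1/1)

Answer: 5/8 1/1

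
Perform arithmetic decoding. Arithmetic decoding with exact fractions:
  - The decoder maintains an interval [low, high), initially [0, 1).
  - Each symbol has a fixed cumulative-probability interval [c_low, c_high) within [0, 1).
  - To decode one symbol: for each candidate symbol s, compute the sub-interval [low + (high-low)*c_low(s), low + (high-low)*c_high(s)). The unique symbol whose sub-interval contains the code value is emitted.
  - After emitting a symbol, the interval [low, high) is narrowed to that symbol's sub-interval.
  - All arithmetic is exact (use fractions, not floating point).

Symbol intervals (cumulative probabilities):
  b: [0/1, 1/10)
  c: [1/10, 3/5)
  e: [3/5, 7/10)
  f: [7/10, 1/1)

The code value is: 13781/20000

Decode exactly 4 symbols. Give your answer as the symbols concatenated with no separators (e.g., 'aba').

Answer: efec

Derivation:
Step 1: interval [0/1, 1/1), width = 1/1 - 0/1 = 1/1
  'b': [0/1 + 1/1*0/1, 0/1 + 1/1*1/10) = [0/1, 1/10)
  'c': [0/1 + 1/1*1/10, 0/1 + 1/1*3/5) = [1/10, 3/5)
  'e': [0/1 + 1/1*3/5, 0/1 + 1/1*7/10) = [3/5, 7/10) <- contains code 13781/20000
  'f': [0/1 + 1/1*7/10, 0/1 + 1/1*1/1) = [7/10, 1/1)
  emit 'e', narrow to [3/5, 7/10)
Step 2: interval [3/5, 7/10), width = 7/10 - 3/5 = 1/10
  'b': [3/5 + 1/10*0/1, 3/5 + 1/10*1/10) = [3/5, 61/100)
  'c': [3/5 + 1/10*1/10, 3/5 + 1/10*3/5) = [61/100, 33/50)
  'e': [3/5 + 1/10*3/5, 3/5 + 1/10*7/10) = [33/50, 67/100)
  'f': [3/5 + 1/10*7/10, 3/5 + 1/10*1/1) = [67/100, 7/10) <- contains code 13781/20000
  emit 'f', narrow to [67/100, 7/10)
Step 3: interval [67/100, 7/10), width = 7/10 - 67/100 = 3/100
  'b': [67/100 + 3/100*0/1, 67/100 + 3/100*1/10) = [67/100, 673/1000)
  'c': [67/100 + 3/100*1/10, 67/100 + 3/100*3/5) = [673/1000, 86/125)
  'e': [67/100 + 3/100*3/5, 67/100 + 3/100*7/10) = [86/125, 691/1000) <- contains code 13781/20000
  'f': [67/100 + 3/100*7/10, 67/100 + 3/100*1/1) = [691/1000, 7/10)
  emit 'e', narrow to [86/125, 691/1000)
Step 4: interval [86/125, 691/1000), width = 691/1000 - 86/125 = 3/1000
  'b': [86/125 + 3/1000*0/1, 86/125 + 3/1000*1/10) = [86/125, 6883/10000)
  'c': [86/125 + 3/1000*1/10, 86/125 + 3/1000*3/5) = [6883/10000, 3449/5000) <- contains code 13781/20000
  'e': [86/125 + 3/1000*3/5, 86/125 + 3/1000*7/10) = [3449/5000, 6901/10000)
  'f': [86/125 + 3/1000*7/10, 86/125 + 3/1000*1/1) = [6901/10000, 691/1000)
  emit 'c', narrow to [6883/10000, 3449/5000)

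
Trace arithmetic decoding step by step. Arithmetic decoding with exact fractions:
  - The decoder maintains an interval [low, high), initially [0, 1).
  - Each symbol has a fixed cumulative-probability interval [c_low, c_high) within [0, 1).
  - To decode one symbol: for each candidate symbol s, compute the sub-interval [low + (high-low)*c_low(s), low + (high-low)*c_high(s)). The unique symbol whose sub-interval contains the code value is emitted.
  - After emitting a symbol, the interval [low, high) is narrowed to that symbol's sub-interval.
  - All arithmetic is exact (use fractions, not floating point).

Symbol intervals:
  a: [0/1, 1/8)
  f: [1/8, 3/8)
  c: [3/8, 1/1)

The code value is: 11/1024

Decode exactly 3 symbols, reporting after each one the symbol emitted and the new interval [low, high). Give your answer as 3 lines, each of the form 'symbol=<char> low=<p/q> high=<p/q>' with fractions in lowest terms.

Step 1: interval [0/1, 1/1), width = 1/1 - 0/1 = 1/1
  'a': [0/1 + 1/1*0/1, 0/1 + 1/1*1/8) = [0/1, 1/8) <- contains code 11/1024
  'f': [0/1 + 1/1*1/8, 0/1 + 1/1*3/8) = [1/8, 3/8)
  'c': [0/1 + 1/1*3/8, 0/1 + 1/1*1/1) = [3/8, 1/1)
  emit 'a', narrow to [0/1, 1/8)
Step 2: interval [0/1, 1/8), width = 1/8 - 0/1 = 1/8
  'a': [0/1 + 1/8*0/1, 0/1 + 1/8*1/8) = [0/1, 1/64) <- contains code 11/1024
  'f': [0/1 + 1/8*1/8, 0/1 + 1/8*3/8) = [1/64, 3/64)
  'c': [0/1 + 1/8*3/8, 0/1 + 1/8*1/1) = [3/64, 1/8)
  emit 'a', narrow to [0/1, 1/64)
Step 3: interval [0/1, 1/64), width = 1/64 - 0/1 = 1/64
  'a': [0/1 + 1/64*0/1, 0/1 + 1/64*1/8) = [0/1, 1/512)
  'f': [0/1 + 1/64*1/8, 0/1 + 1/64*3/8) = [1/512, 3/512)
  'c': [0/1 + 1/64*3/8, 0/1 + 1/64*1/1) = [3/512, 1/64) <- contains code 11/1024
  emit 'c', narrow to [3/512, 1/64)

Answer: symbol=a low=0/1 high=1/8
symbol=a low=0/1 high=1/64
symbol=c low=3/512 high=1/64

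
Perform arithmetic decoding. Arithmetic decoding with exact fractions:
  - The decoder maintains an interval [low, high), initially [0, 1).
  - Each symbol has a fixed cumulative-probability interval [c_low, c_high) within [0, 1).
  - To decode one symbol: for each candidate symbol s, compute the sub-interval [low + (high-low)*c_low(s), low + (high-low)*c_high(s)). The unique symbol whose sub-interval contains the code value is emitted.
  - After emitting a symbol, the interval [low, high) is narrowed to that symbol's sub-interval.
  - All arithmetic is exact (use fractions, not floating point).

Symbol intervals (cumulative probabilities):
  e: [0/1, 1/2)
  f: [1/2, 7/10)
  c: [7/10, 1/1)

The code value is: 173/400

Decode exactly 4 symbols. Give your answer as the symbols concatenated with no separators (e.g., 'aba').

Answer: ecfe

Derivation:
Step 1: interval [0/1, 1/1), width = 1/1 - 0/1 = 1/1
  'e': [0/1 + 1/1*0/1, 0/1 + 1/1*1/2) = [0/1, 1/2) <- contains code 173/400
  'f': [0/1 + 1/1*1/2, 0/1 + 1/1*7/10) = [1/2, 7/10)
  'c': [0/1 + 1/1*7/10, 0/1 + 1/1*1/1) = [7/10, 1/1)
  emit 'e', narrow to [0/1, 1/2)
Step 2: interval [0/1, 1/2), width = 1/2 - 0/1 = 1/2
  'e': [0/1 + 1/2*0/1, 0/1 + 1/2*1/2) = [0/1, 1/4)
  'f': [0/1 + 1/2*1/2, 0/1 + 1/2*7/10) = [1/4, 7/20)
  'c': [0/1 + 1/2*7/10, 0/1 + 1/2*1/1) = [7/20, 1/2) <- contains code 173/400
  emit 'c', narrow to [7/20, 1/2)
Step 3: interval [7/20, 1/2), width = 1/2 - 7/20 = 3/20
  'e': [7/20 + 3/20*0/1, 7/20 + 3/20*1/2) = [7/20, 17/40)
  'f': [7/20 + 3/20*1/2, 7/20 + 3/20*7/10) = [17/40, 91/200) <- contains code 173/400
  'c': [7/20 + 3/20*7/10, 7/20 + 3/20*1/1) = [91/200, 1/2)
  emit 'f', narrow to [17/40, 91/200)
Step 4: interval [17/40, 91/200), width = 91/200 - 17/40 = 3/100
  'e': [17/40 + 3/100*0/1, 17/40 + 3/100*1/2) = [17/40, 11/25) <- contains code 173/400
  'f': [17/40 + 3/100*1/2, 17/40 + 3/100*7/10) = [11/25, 223/500)
  'c': [17/40 + 3/100*7/10, 17/40 + 3/100*1/1) = [223/500, 91/200)
  emit 'e', narrow to [17/40, 11/25)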